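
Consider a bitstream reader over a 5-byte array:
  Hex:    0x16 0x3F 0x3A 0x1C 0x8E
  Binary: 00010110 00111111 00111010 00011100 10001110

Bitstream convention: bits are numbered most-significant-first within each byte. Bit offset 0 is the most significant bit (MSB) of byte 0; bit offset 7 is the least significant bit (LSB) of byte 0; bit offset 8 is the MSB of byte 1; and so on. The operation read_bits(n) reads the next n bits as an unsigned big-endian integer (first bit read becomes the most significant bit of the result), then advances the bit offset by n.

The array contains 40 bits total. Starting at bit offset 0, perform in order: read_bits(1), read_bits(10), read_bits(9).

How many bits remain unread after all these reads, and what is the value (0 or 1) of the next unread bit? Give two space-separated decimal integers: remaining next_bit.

Read 1: bits[0:1] width=1 -> value=0 (bin 0); offset now 1 = byte 0 bit 1; 39 bits remain
Read 2: bits[1:11] width=10 -> value=177 (bin 0010110001); offset now 11 = byte 1 bit 3; 29 bits remain
Read 3: bits[11:20] width=9 -> value=499 (bin 111110011); offset now 20 = byte 2 bit 4; 20 bits remain

Answer: 20 1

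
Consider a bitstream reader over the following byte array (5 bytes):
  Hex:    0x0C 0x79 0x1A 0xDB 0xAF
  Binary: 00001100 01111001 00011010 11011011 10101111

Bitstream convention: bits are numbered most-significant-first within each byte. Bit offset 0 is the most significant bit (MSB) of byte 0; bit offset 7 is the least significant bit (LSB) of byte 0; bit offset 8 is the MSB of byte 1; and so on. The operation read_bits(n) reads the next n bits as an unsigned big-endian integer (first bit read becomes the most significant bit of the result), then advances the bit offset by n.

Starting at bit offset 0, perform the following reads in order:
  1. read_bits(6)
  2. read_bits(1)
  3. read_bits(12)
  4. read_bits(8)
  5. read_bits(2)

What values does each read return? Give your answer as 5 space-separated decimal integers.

Answer: 3 0 968 214 3

Derivation:
Read 1: bits[0:6] width=6 -> value=3 (bin 000011); offset now 6 = byte 0 bit 6; 34 bits remain
Read 2: bits[6:7] width=1 -> value=0 (bin 0); offset now 7 = byte 0 bit 7; 33 bits remain
Read 3: bits[7:19] width=12 -> value=968 (bin 001111001000); offset now 19 = byte 2 bit 3; 21 bits remain
Read 4: bits[19:27] width=8 -> value=214 (bin 11010110); offset now 27 = byte 3 bit 3; 13 bits remain
Read 5: bits[27:29] width=2 -> value=3 (bin 11); offset now 29 = byte 3 bit 5; 11 bits remain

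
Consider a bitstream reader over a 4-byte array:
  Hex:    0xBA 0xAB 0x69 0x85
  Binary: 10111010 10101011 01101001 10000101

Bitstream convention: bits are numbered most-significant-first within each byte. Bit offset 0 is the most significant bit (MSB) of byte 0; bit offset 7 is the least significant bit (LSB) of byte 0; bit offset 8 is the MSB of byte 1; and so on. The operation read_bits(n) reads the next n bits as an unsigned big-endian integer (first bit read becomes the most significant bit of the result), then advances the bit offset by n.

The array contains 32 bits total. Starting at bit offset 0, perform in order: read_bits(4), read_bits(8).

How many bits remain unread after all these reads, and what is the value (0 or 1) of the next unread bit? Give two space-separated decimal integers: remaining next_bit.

Read 1: bits[0:4] width=4 -> value=11 (bin 1011); offset now 4 = byte 0 bit 4; 28 bits remain
Read 2: bits[4:12] width=8 -> value=170 (bin 10101010); offset now 12 = byte 1 bit 4; 20 bits remain

Answer: 20 1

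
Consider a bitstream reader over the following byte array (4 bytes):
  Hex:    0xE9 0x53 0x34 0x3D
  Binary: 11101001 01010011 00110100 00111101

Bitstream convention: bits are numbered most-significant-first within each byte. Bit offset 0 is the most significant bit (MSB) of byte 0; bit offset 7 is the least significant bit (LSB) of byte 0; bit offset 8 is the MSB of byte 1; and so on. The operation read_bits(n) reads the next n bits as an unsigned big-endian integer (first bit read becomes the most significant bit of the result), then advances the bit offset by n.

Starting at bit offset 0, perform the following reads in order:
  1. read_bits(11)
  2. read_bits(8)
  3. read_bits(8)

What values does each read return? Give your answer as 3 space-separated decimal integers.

Answer: 1866 153 161

Derivation:
Read 1: bits[0:11] width=11 -> value=1866 (bin 11101001010); offset now 11 = byte 1 bit 3; 21 bits remain
Read 2: bits[11:19] width=8 -> value=153 (bin 10011001); offset now 19 = byte 2 bit 3; 13 bits remain
Read 3: bits[19:27] width=8 -> value=161 (bin 10100001); offset now 27 = byte 3 bit 3; 5 bits remain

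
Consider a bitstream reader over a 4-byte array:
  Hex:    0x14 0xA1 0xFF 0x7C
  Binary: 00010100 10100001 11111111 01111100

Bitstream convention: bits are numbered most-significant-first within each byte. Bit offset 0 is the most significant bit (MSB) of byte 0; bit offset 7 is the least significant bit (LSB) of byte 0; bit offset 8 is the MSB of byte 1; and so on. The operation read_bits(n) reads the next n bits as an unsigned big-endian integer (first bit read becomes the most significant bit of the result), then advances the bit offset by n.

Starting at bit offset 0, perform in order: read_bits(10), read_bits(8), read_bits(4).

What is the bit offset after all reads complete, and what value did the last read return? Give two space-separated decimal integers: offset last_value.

Answer: 22 15

Derivation:
Read 1: bits[0:10] width=10 -> value=82 (bin 0001010010); offset now 10 = byte 1 bit 2; 22 bits remain
Read 2: bits[10:18] width=8 -> value=135 (bin 10000111); offset now 18 = byte 2 bit 2; 14 bits remain
Read 3: bits[18:22] width=4 -> value=15 (bin 1111); offset now 22 = byte 2 bit 6; 10 bits remain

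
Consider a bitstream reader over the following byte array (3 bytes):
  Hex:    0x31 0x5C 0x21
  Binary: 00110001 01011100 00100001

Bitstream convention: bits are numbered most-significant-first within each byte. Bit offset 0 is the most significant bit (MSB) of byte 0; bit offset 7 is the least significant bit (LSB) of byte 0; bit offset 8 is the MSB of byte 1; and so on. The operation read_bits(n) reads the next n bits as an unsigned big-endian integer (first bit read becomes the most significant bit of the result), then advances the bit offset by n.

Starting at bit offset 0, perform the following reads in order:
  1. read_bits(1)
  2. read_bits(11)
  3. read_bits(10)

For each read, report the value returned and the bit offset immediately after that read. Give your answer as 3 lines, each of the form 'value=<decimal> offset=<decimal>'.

Read 1: bits[0:1] width=1 -> value=0 (bin 0); offset now 1 = byte 0 bit 1; 23 bits remain
Read 2: bits[1:12] width=11 -> value=789 (bin 01100010101); offset now 12 = byte 1 bit 4; 12 bits remain
Read 3: bits[12:22] width=10 -> value=776 (bin 1100001000); offset now 22 = byte 2 bit 6; 2 bits remain

Answer: value=0 offset=1
value=789 offset=12
value=776 offset=22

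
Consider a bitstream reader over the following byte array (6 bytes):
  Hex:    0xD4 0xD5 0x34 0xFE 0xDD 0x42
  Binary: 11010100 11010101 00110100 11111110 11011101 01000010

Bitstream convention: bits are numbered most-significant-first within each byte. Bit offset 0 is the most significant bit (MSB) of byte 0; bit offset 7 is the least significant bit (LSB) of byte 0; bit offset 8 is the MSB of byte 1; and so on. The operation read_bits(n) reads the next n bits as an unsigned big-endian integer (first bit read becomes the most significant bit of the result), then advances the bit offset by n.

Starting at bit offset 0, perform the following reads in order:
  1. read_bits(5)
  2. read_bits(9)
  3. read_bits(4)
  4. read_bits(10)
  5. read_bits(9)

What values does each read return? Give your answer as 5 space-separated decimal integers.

Answer: 26 309 4 847 475

Derivation:
Read 1: bits[0:5] width=5 -> value=26 (bin 11010); offset now 5 = byte 0 bit 5; 43 bits remain
Read 2: bits[5:14] width=9 -> value=309 (bin 100110101); offset now 14 = byte 1 bit 6; 34 bits remain
Read 3: bits[14:18] width=4 -> value=4 (bin 0100); offset now 18 = byte 2 bit 2; 30 bits remain
Read 4: bits[18:28] width=10 -> value=847 (bin 1101001111); offset now 28 = byte 3 bit 4; 20 bits remain
Read 5: bits[28:37] width=9 -> value=475 (bin 111011011); offset now 37 = byte 4 bit 5; 11 bits remain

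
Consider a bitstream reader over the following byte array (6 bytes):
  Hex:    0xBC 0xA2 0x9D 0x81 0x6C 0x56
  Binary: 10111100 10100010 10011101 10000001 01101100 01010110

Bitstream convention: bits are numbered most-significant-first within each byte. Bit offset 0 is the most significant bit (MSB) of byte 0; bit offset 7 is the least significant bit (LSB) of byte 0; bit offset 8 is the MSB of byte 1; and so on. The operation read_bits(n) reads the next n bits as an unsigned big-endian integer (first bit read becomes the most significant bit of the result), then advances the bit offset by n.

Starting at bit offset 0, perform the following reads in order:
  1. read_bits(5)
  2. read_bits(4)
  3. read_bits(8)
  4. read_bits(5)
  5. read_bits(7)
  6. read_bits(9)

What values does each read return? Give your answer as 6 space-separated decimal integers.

Read 1: bits[0:5] width=5 -> value=23 (bin 10111); offset now 5 = byte 0 bit 5; 43 bits remain
Read 2: bits[5:9] width=4 -> value=9 (bin 1001); offset now 9 = byte 1 bit 1; 39 bits remain
Read 3: bits[9:17] width=8 -> value=69 (bin 01000101); offset now 17 = byte 2 bit 1; 31 bits remain
Read 4: bits[17:22] width=5 -> value=7 (bin 00111); offset now 22 = byte 2 bit 6; 26 bits remain
Read 5: bits[22:29] width=7 -> value=48 (bin 0110000); offset now 29 = byte 3 bit 5; 19 bits remain
Read 6: bits[29:38] width=9 -> value=91 (bin 001011011); offset now 38 = byte 4 bit 6; 10 bits remain

Answer: 23 9 69 7 48 91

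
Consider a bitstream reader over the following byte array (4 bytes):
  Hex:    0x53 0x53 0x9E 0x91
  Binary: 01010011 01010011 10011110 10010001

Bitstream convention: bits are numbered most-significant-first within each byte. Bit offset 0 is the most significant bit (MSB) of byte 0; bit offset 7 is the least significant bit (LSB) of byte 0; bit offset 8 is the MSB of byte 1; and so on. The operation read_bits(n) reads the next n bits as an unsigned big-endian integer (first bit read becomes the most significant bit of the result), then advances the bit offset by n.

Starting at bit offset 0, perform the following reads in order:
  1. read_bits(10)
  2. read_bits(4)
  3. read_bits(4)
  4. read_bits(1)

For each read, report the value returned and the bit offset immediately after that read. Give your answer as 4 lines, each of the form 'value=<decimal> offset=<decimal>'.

Answer: value=333 offset=10
value=4 offset=14
value=14 offset=18
value=0 offset=19

Derivation:
Read 1: bits[0:10] width=10 -> value=333 (bin 0101001101); offset now 10 = byte 1 bit 2; 22 bits remain
Read 2: bits[10:14] width=4 -> value=4 (bin 0100); offset now 14 = byte 1 bit 6; 18 bits remain
Read 3: bits[14:18] width=4 -> value=14 (bin 1110); offset now 18 = byte 2 bit 2; 14 bits remain
Read 4: bits[18:19] width=1 -> value=0 (bin 0); offset now 19 = byte 2 bit 3; 13 bits remain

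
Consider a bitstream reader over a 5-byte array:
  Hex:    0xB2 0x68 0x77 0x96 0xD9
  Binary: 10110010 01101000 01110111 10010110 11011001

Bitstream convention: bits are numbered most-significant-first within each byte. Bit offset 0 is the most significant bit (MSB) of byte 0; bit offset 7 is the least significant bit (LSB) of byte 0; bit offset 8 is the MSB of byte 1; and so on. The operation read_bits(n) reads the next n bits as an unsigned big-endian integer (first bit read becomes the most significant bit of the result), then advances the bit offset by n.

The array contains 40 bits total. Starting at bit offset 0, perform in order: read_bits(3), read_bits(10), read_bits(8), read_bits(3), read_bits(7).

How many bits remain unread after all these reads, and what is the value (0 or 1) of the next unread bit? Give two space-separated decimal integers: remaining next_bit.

Answer: 9 0

Derivation:
Read 1: bits[0:3] width=3 -> value=5 (bin 101); offset now 3 = byte 0 bit 3; 37 bits remain
Read 2: bits[3:13] width=10 -> value=589 (bin 1001001101); offset now 13 = byte 1 bit 5; 27 bits remain
Read 3: bits[13:21] width=8 -> value=14 (bin 00001110); offset now 21 = byte 2 bit 5; 19 bits remain
Read 4: bits[21:24] width=3 -> value=7 (bin 111); offset now 24 = byte 3 bit 0; 16 bits remain
Read 5: bits[24:31] width=7 -> value=75 (bin 1001011); offset now 31 = byte 3 bit 7; 9 bits remain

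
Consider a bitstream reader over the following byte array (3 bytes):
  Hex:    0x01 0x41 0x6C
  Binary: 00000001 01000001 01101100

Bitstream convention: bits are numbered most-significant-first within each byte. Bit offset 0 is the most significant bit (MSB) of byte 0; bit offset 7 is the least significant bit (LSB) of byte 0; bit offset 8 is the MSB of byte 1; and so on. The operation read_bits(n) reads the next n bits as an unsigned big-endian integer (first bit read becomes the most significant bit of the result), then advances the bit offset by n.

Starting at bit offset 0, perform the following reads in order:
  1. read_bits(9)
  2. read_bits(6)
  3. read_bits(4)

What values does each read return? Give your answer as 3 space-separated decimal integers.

Read 1: bits[0:9] width=9 -> value=2 (bin 000000010); offset now 9 = byte 1 bit 1; 15 bits remain
Read 2: bits[9:15] width=6 -> value=32 (bin 100000); offset now 15 = byte 1 bit 7; 9 bits remain
Read 3: bits[15:19] width=4 -> value=11 (bin 1011); offset now 19 = byte 2 bit 3; 5 bits remain

Answer: 2 32 11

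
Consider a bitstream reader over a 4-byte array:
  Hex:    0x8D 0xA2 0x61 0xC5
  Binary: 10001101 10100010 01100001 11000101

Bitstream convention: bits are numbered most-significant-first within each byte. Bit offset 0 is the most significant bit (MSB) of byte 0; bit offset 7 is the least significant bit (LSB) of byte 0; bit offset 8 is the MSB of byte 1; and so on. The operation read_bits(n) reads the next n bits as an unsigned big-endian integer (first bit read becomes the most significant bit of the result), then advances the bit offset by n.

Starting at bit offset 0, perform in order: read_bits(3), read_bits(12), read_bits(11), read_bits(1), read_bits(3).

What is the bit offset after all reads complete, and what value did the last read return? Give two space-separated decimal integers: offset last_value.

Read 1: bits[0:3] width=3 -> value=4 (bin 100); offset now 3 = byte 0 bit 3; 29 bits remain
Read 2: bits[3:15] width=12 -> value=1745 (bin 011011010001); offset now 15 = byte 1 bit 7; 17 bits remain
Read 3: bits[15:26] width=11 -> value=391 (bin 00110000111); offset now 26 = byte 3 bit 2; 6 bits remain
Read 4: bits[26:27] width=1 -> value=0 (bin 0); offset now 27 = byte 3 bit 3; 5 bits remain
Read 5: bits[27:30] width=3 -> value=1 (bin 001); offset now 30 = byte 3 bit 6; 2 bits remain

Answer: 30 1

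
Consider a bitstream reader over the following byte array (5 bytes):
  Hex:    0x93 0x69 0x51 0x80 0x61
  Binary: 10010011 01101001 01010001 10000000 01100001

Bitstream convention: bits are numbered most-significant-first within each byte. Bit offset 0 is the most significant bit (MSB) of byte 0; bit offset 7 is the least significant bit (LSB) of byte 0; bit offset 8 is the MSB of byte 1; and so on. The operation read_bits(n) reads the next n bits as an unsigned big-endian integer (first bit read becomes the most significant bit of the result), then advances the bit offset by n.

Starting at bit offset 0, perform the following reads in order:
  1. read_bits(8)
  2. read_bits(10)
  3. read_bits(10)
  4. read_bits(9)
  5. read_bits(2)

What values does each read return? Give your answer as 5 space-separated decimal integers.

Read 1: bits[0:8] width=8 -> value=147 (bin 10010011); offset now 8 = byte 1 bit 0; 32 bits remain
Read 2: bits[8:18] width=10 -> value=421 (bin 0110100101); offset now 18 = byte 2 bit 2; 22 bits remain
Read 3: bits[18:28] width=10 -> value=280 (bin 0100011000); offset now 28 = byte 3 bit 4; 12 bits remain
Read 4: bits[28:37] width=9 -> value=12 (bin 000001100); offset now 37 = byte 4 bit 5; 3 bits remain
Read 5: bits[37:39] width=2 -> value=0 (bin 00); offset now 39 = byte 4 bit 7; 1 bits remain

Answer: 147 421 280 12 0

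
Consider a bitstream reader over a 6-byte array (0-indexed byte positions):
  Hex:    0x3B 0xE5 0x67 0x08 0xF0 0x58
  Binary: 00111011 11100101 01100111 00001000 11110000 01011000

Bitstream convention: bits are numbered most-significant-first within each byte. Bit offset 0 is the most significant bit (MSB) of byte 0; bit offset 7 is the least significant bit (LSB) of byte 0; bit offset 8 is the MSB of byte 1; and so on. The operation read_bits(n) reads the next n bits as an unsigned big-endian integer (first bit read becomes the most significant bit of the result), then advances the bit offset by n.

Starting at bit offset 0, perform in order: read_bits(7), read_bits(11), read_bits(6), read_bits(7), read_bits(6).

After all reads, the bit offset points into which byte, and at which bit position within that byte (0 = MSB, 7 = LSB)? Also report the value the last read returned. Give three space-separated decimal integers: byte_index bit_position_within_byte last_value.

Read 1: bits[0:7] width=7 -> value=29 (bin 0011101); offset now 7 = byte 0 bit 7; 41 bits remain
Read 2: bits[7:18] width=11 -> value=1941 (bin 11110010101); offset now 18 = byte 2 bit 2; 30 bits remain
Read 3: bits[18:24] width=6 -> value=39 (bin 100111); offset now 24 = byte 3 bit 0; 24 bits remain
Read 4: bits[24:31] width=7 -> value=4 (bin 0000100); offset now 31 = byte 3 bit 7; 17 bits remain
Read 5: bits[31:37] width=6 -> value=30 (bin 011110); offset now 37 = byte 4 bit 5; 11 bits remain

Answer: 4 5 30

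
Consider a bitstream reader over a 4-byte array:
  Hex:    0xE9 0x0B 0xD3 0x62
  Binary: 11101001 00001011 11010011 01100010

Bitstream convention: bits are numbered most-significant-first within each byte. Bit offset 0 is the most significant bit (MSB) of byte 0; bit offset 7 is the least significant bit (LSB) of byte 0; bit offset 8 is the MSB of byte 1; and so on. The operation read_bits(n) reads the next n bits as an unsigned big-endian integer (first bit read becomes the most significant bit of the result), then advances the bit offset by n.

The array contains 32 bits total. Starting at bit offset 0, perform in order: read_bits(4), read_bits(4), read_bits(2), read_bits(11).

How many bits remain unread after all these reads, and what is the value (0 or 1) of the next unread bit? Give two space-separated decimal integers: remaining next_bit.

Read 1: bits[0:4] width=4 -> value=14 (bin 1110); offset now 4 = byte 0 bit 4; 28 bits remain
Read 2: bits[4:8] width=4 -> value=9 (bin 1001); offset now 8 = byte 1 bit 0; 24 bits remain
Read 3: bits[8:10] width=2 -> value=0 (bin 00); offset now 10 = byte 1 bit 2; 22 bits remain
Read 4: bits[10:21] width=11 -> value=378 (bin 00101111010); offset now 21 = byte 2 bit 5; 11 bits remain

Answer: 11 0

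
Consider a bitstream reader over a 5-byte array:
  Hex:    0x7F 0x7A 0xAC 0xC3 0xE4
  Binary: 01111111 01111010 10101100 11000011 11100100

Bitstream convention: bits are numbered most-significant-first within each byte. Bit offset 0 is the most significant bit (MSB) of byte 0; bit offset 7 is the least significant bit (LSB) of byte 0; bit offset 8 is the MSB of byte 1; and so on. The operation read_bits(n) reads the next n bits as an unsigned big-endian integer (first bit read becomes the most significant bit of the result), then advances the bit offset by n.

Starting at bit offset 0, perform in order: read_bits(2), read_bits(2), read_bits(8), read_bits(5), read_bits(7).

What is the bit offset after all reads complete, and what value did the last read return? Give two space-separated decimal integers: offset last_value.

Read 1: bits[0:2] width=2 -> value=1 (bin 01); offset now 2 = byte 0 bit 2; 38 bits remain
Read 2: bits[2:4] width=2 -> value=3 (bin 11); offset now 4 = byte 0 bit 4; 36 bits remain
Read 3: bits[4:12] width=8 -> value=247 (bin 11110111); offset now 12 = byte 1 bit 4; 28 bits remain
Read 4: bits[12:17] width=5 -> value=21 (bin 10101); offset now 17 = byte 2 bit 1; 23 bits remain
Read 5: bits[17:24] width=7 -> value=44 (bin 0101100); offset now 24 = byte 3 bit 0; 16 bits remain

Answer: 24 44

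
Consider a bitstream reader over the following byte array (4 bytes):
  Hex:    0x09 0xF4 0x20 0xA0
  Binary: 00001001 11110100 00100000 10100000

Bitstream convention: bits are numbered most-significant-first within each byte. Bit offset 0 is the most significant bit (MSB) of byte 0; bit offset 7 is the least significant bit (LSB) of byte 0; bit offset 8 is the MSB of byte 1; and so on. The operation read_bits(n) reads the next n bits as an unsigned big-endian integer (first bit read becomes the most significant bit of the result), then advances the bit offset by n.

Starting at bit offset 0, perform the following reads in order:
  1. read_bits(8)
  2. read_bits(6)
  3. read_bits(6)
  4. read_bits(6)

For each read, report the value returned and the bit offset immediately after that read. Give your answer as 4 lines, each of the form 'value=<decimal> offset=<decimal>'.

Answer: value=9 offset=8
value=61 offset=14
value=2 offset=20
value=2 offset=26

Derivation:
Read 1: bits[0:8] width=8 -> value=9 (bin 00001001); offset now 8 = byte 1 bit 0; 24 bits remain
Read 2: bits[8:14] width=6 -> value=61 (bin 111101); offset now 14 = byte 1 bit 6; 18 bits remain
Read 3: bits[14:20] width=6 -> value=2 (bin 000010); offset now 20 = byte 2 bit 4; 12 bits remain
Read 4: bits[20:26] width=6 -> value=2 (bin 000010); offset now 26 = byte 3 bit 2; 6 bits remain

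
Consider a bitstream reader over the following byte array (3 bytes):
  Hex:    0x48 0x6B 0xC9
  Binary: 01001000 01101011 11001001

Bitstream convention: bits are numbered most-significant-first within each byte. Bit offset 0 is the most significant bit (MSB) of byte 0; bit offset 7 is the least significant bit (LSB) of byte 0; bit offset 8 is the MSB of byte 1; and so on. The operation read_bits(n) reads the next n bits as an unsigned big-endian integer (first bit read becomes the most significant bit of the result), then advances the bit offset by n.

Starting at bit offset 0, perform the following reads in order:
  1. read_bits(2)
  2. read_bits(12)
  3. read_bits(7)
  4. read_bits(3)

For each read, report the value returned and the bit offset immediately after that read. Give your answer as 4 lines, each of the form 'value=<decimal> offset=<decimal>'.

Read 1: bits[0:2] width=2 -> value=1 (bin 01); offset now 2 = byte 0 bit 2; 22 bits remain
Read 2: bits[2:14] width=12 -> value=538 (bin 001000011010); offset now 14 = byte 1 bit 6; 10 bits remain
Read 3: bits[14:21] width=7 -> value=121 (bin 1111001); offset now 21 = byte 2 bit 5; 3 bits remain
Read 4: bits[21:24] width=3 -> value=1 (bin 001); offset now 24 = byte 3 bit 0; 0 bits remain

Answer: value=1 offset=2
value=538 offset=14
value=121 offset=21
value=1 offset=24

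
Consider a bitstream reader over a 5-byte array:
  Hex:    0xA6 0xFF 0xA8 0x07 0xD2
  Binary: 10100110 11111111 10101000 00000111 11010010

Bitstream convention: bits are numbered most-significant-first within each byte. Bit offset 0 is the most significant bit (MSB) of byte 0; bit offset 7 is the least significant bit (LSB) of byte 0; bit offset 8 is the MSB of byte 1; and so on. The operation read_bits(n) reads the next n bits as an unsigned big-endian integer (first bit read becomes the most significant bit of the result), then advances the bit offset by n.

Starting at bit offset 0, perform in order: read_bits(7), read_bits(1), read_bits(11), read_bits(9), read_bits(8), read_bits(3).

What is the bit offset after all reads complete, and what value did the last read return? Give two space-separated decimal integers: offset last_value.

Answer: 39 1

Derivation:
Read 1: bits[0:7] width=7 -> value=83 (bin 1010011); offset now 7 = byte 0 bit 7; 33 bits remain
Read 2: bits[7:8] width=1 -> value=0 (bin 0); offset now 8 = byte 1 bit 0; 32 bits remain
Read 3: bits[8:19] width=11 -> value=2045 (bin 11111111101); offset now 19 = byte 2 bit 3; 21 bits remain
Read 4: bits[19:28] width=9 -> value=128 (bin 010000000); offset now 28 = byte 3 bit 4; 12 bits remain
Read 5: bits[28:36] width=8 -> value=125 (bin 01111101); offset now 36 = byte 4 bit 4; 4 bits remain
Read 6: bits[36:39] width=3 -> value=1 (bin 001); offset now 39 = byte 4 bit 7; 1 bits remain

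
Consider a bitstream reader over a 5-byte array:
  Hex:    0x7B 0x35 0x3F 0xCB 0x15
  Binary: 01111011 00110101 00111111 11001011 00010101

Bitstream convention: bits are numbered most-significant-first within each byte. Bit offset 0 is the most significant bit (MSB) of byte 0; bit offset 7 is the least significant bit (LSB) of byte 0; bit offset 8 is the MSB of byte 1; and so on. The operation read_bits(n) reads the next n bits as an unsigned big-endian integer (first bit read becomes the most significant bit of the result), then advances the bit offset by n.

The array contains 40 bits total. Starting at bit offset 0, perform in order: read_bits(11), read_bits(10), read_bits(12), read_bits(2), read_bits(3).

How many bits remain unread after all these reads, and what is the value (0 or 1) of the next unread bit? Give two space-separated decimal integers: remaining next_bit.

Answer: 2 0

Derivation:
Read 1: bits[0:11] width=11 -> value=985 (bin 01111011001); offset now 11 = byte 1 bit 3; 29 bits remain
Read 2: bits[11:21] width=10 -> value=679 (bin 1010100111); offset now 21 = byte 2 bit 5; 19 bits remain
Read 3: bits[21:33] width=12 -> value=3990 (bin 111110010110); offset now 33 = byte 4 bit 1; 7 bits remain
Read 4: bits[33:35] width=2 -> value=0 (bin 00); offset now 35 = byte 4 bit 3; 5 bits remain
Read 5: bits[35:38] width=3 -> value=5 (bin 101); offset now 38 = byte 4 bit 6; 2 bits remain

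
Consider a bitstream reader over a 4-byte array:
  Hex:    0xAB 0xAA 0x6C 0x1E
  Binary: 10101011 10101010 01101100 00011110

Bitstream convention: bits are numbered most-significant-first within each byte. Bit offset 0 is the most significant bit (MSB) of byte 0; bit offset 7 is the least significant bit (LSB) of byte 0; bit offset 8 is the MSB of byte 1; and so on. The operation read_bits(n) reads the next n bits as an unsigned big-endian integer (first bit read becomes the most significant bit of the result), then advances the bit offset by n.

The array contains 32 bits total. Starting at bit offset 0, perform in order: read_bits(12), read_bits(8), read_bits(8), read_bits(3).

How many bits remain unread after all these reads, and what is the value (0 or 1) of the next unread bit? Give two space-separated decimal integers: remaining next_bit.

Answer: 1 0

Derivation:
Read 1: bits[0:12] width=12 -> value=2746 (bin 101010111010); offset now 12 = byte 1 bit 4; 20 bits remain
Read 2: bits[12:20] width=8 -> value=166 (bin 10100110); offset now 20 = byte 2 bit 4; 12 bits remain
Read 3: bits[20:28] width=8 -> value=193 (bin 11000001); offset now 28 = byte 3 bit 4; 4 bits remain
Read 4: bits[28:31] width=3 -> value=7 (bin 111); offset now 31 = byte 3 bit 7; 1 bits remain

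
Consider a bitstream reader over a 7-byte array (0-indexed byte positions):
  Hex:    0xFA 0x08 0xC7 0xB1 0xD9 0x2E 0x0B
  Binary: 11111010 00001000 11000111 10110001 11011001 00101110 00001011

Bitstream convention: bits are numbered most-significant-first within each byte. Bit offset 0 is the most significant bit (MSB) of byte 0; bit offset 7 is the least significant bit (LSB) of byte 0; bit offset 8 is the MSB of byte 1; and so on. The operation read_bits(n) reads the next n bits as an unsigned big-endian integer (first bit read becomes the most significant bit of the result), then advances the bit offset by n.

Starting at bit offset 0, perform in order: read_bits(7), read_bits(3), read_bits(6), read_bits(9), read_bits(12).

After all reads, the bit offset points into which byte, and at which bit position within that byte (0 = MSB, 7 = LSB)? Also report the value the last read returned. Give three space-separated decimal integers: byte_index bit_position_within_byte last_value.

Answer: 4 5 1595

Derivation:
Read 1: bits[0:7] width=7 -> value=125 (bin 1111101); offset now 7 = byte 0 bit 7; 49 bits remain
Read 2: bits[7:10] width=3 -> value=0 (bin 000); offset now 10 = byte 1 bit 2; 46 bits remain
Read 3: bits[10:16] width=6 -> value=8 (bin 001000); offset now 16 = byte 2 bit 0; 40 bits remain
Read 4: bits[16:25] width=9 -> value=399 (bin 110001111); offset now 25 = byte 3 bit 1; 31 bits remain
Read 5: bits[25:37] width=12 -> value=1595 (bin 011000111011); offset now 37 = byte 4 bit 5; 19 bits remain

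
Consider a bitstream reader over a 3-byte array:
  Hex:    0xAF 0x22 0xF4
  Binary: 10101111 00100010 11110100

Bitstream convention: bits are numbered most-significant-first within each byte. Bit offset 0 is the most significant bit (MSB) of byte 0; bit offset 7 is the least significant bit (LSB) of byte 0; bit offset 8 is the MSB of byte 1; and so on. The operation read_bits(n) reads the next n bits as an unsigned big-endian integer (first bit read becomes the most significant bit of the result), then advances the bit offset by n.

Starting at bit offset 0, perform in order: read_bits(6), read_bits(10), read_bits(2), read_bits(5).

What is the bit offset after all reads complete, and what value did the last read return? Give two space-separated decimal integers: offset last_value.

Answer: 23 26

Derivation:
Read 1: bits[0:6] width=6 -> value=43 (bin 101011); offset now 6 = byte 0 bit 6; 18 bits remain
Read 2: bits[6:16] width=10 -> value=802 (bin 1100100010); offset now 16 = byte 2 bit 0; 8 bits remain
Read 3: bits[16:18] width=2 -> value=3 (bin 11); offset now 18 = byte 2 bit 2; 6 bits remain
Read 4: bits[18:23] width=5 -> value=26 (bin 11010); offset now 23 = byte 2 bit 7; 1 bits remain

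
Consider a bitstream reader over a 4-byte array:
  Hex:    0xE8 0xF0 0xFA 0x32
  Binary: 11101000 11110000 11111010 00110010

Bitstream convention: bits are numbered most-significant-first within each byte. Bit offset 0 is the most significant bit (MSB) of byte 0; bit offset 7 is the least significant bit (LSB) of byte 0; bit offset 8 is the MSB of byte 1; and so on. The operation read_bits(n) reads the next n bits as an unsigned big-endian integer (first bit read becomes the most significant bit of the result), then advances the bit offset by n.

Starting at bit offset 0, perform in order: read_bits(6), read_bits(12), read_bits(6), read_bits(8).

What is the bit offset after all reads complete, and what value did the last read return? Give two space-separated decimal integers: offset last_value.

Answer: 32 50

Derivation:
Read 1: bits[0:6] width=6 -> value=58 (bin 111010); offset now 6 = byte 0 bit 6; 26 bits remain
Read 2: bits[6:18] width=12 -> value=963 (bin 001111000011); offset now 18 = byte 2 bit 2; 14 bits remain
Read 3: bits[18:24] width=6 -> value=58 (bin 111010); offset now 24 = byte 3 bit 0; 8 bits remain
Read 4: bits[24:32] width=8 -> value=50 (bin 00110010); offset now 32 = byte 4 bit 0; 0 bits remain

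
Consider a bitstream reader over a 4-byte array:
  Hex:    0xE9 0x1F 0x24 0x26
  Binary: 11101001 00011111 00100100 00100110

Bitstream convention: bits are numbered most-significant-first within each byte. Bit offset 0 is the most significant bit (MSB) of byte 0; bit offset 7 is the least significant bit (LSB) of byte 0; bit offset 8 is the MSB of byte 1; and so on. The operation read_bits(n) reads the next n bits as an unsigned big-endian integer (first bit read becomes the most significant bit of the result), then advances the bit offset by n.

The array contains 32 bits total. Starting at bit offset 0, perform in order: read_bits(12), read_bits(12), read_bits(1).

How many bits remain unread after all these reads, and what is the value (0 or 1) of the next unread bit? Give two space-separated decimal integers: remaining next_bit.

Read 1: bits[0:12] width=12 -> value=3729 (bin 111010010001); offset now 12 = byte 1 bit 4; 20 bits remain
Read 2: bits[12:24] width=12 -> value=3876 (bin 111100100100); offset now 24 = byte 3 bit 0; 8 bits remain
Read 3: bits[24:25] width=1 -> value=0 (bin 0); offset now 25 = byte 3 bit 1; 7 bits remain

Answer: 7 0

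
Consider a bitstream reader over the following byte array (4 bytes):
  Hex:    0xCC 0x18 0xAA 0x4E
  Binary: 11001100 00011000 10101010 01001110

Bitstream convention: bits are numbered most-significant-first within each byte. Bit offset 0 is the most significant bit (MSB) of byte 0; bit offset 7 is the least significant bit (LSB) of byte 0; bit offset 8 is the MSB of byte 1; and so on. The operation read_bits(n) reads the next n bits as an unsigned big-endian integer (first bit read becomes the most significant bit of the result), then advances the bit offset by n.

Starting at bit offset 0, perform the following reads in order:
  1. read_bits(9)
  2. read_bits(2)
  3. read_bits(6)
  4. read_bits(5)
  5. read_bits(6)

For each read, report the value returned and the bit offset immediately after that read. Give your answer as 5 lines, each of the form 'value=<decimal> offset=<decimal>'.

Answer: value=408 offset=9
value=0 offset=11
value=49 offset=17
value=10 offset=22
value=36 offset=28

Derivation:
Read 1: bits[0:9] width=9 -> value=408 (bin 110011000); offset now 9 = byte 1 bit 1; 23 bits remain
Read 2: bits[9:11] width=2 -> value=0 (bin 00); offset now 11 = byte 1 bit 3; 21 bits remain
Read 3: bits[11:17] width=6 -> value=49 (bin 110001); offset now 17 = byte 2 bit 1; 15 bits remain
Read 4: bits[17:22] width=5 -> value=10 (bin 01010); offset now 22 = byte 2 bit 6; 10 bits remain
Read 5: bits[22:28] width=6 -> value=36 (bin 100100); offset now 28 = byte 3 bit 4; 4 bits remain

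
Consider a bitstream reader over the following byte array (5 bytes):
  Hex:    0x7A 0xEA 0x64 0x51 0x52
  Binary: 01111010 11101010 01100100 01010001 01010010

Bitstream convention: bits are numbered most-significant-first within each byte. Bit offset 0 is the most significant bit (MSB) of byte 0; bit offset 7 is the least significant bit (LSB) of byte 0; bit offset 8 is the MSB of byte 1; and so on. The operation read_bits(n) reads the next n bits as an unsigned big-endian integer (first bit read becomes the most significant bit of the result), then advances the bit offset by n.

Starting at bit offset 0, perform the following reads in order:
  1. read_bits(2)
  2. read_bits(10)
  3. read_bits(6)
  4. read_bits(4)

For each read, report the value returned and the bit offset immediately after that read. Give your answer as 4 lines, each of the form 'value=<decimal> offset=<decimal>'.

Read 1: bits[0:2] width=2 -> value=1 (bin 01); offset now 2 = byte 0 bit 2; 38 bits remain
Read 2: bits[2:12] width=10 -> value=942 (bin 1110101110); offset now 12 = byte 1 bit 4; 28 bits remain
Read 3: bits[12:18] width=6 -> value=41 (bin 101001); offset now 18 = byte 2 bit 2; 22 bits remain
Read 4: bits[18:22] width=4 -> value=9 (bin 1001); offset now 22 = byte 2 bit 6; 18 bits remain

Answer: value=1 offset=2
value=942 offset=12
value=41 offset=18
value=9 offset=22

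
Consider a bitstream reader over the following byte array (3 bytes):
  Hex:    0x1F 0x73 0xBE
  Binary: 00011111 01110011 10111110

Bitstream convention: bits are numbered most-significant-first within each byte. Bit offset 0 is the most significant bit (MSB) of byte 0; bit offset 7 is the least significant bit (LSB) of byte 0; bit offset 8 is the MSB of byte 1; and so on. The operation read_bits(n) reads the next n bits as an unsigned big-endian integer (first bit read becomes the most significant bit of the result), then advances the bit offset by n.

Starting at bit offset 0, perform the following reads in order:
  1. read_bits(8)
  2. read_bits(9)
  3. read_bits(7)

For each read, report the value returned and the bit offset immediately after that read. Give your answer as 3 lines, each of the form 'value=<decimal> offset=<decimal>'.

Answer: value=31 offset=8
value=231 offset=17
value=62 offset=24

Derivation:
Read 1: bits[0:8] width=8 -> value=31 (bin 00011111); offset now 8 = byte 1 bit 0; 16 bits remain
Read 2: bits[8:17] width=9 -> value=231 (bin 011100111); offset now 17 = byte 2 bit 1; 7 bits remain
Read 3: bits[17:24] width=7 -> value=62 (bin 0111110); offset now 24 = byte 3 bit 0; 0 bits remain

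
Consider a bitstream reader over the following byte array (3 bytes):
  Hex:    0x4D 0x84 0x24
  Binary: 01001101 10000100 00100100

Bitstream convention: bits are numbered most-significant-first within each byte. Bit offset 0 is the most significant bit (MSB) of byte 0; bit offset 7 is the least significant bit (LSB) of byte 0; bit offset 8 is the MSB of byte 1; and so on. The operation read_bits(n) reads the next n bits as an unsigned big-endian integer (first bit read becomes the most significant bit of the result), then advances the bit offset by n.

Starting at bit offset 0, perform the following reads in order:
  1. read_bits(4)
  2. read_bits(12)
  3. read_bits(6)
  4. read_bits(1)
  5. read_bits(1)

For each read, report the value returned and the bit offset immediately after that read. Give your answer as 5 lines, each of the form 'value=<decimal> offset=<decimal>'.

Read 1: bits[0:4] width=4 -> value=4 (bin 0100); offset now 4 = byte 0 bit 4; 20 bits remain
Read 2: bits[4:16] width=12 -> value=3460 (bin 110110000100); offset now 16 = byte 2 bit 0; 8 bits remain
Read 3: bits[16:22] width=6 -> value=9 (bin 001001); offset now 22 = byte 2 bit 6; 2 bits remain
Read 4: bits[22:23] width=1 -> value=0 (bin 0); offset now 23 = byte 2 bit 7; 1 bits remain
Read 5: bits[23:24] width=1 -> value=0 (bin 0); offset now 24 = byte 3 bit 0; 0 bits remain

Answer: value=4 offset=4
value=3460 offset=16
value=9 offset=22
value=0 offset=23
value=0 offset=24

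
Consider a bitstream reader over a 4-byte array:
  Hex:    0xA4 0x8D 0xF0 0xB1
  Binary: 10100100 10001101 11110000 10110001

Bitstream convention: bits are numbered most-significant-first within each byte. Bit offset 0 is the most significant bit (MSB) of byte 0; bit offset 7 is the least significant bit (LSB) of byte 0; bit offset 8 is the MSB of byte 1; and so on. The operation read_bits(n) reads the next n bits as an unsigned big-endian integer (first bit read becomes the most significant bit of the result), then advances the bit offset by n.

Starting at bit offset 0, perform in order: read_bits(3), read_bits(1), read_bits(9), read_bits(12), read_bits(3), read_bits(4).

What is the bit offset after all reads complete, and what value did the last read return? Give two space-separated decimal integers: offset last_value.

Read 1: bits[0:3] width=3 -> value=5 (bin 101); offset now 3 = byte 0 bit 3; 29 bits remain
Read 2: bits[3:4] width=1 -> value=0 (bin 0); offset now 4 = byte 0 bit 4; 28 bits remain
Read 3: bits[4:13] width=9 -> value=145 (bin 010010001); offset now 13 = byte 1 bit 5; 19 bits remain
Read 4: bits[13:25] width=12 -> value=3041 (bin 101111100001); offset now 25 = byte 3 bit 1; 7 bits remain
Read 5: bits[25:28] width=3 -> value=3 (bin 011); offset now 28 = byte 3 bit 4; 4 bits remain
Read 6: bits[28:32] width=4 -> value=1 (bin 0001); offset now 32 = byte 4 bit 0; 0 bits remain

Answer: 32 1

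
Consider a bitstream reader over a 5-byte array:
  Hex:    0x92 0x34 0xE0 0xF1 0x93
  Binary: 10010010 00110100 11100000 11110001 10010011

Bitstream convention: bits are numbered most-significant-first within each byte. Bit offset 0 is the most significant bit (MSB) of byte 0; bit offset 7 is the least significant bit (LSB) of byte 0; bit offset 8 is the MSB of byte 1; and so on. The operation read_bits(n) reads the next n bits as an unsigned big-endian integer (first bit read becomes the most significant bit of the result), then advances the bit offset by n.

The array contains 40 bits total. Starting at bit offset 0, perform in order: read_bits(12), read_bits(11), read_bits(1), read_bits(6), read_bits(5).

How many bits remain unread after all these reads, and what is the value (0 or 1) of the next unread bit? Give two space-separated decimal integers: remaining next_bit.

Answer: 5 1

Derivation:
Read 1: bits[0:12] width=12 -> value=2339 (bin 100100100011); offset now 12 = byte 1 bit 4; 28 bits remain
Read 2: bits[12:23] width=11 -> value=624 (bin 01001110000); offset now 23 = byte 2 bit 7; 17 bits remain
Read 3: bits[23:24] width=1 -> value=0 (bin 0); offset now 24 = byte 3 bit 0; 16 bits remain
Read 4: bits[24:30] width=6 -> value=60 (bin 111100); offset now 30 = byte 3 bit 6; 10 bits remain
Read 5: bits[30:35] width=5 -> value=12 (bin 01100); offset now 35 = byte 4 bit 3; 5 bits remain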